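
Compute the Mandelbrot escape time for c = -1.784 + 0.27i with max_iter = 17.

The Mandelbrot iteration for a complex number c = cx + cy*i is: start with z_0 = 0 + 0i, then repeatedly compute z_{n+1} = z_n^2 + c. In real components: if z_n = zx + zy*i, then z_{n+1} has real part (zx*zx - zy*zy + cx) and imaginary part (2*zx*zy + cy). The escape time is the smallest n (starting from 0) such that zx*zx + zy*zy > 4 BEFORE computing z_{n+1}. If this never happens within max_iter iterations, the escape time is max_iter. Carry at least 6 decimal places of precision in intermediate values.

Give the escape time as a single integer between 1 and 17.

z_0 = 0 + 0i, c = -1.7840 + 0.2700i
Iter 1: z = -1.7840 + 0.2700i, |z|^2 = 3.2556
Iter 2: z = 1.3258 + -0.6934i, |z|^2 = 2.2384
Iter 3: z = -0.5071 + -1.5685i, |z|^2 = 2.7172
Iter 4: z = -3.9869 + 1.8608i, |z|^2 = 19.3577
Escaped at iteration 4

Answer: 4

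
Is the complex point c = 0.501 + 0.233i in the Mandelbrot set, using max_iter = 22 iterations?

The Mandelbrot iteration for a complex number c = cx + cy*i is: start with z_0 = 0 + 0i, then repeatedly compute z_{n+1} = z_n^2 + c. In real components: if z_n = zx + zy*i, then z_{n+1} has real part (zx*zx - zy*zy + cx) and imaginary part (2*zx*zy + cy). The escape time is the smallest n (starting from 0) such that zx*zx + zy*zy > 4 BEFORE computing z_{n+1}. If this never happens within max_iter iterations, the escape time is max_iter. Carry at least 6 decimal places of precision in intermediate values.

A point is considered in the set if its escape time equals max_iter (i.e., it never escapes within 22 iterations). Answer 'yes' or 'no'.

z_0 = 0 + 0i, c = 0.5010 + 0.2330i
Iter 1: z = 0.5010 + 0.2330i, |z|^2 = 0.3053
Iter 2: z = 0.6977 + 0.4665i, |z|^2 = 0.7044
Iter 3: z = 0.7702 + 0.8839i, |z|^2 = 1.3745
Iter 4: z = 0.3129 + 1.5946i, |z|^2 = 2.6407
Iter 5: z = -1.9439 + 1.2310i, |z|^2 = 5.2938
Escaped at iteration 5

Answer: no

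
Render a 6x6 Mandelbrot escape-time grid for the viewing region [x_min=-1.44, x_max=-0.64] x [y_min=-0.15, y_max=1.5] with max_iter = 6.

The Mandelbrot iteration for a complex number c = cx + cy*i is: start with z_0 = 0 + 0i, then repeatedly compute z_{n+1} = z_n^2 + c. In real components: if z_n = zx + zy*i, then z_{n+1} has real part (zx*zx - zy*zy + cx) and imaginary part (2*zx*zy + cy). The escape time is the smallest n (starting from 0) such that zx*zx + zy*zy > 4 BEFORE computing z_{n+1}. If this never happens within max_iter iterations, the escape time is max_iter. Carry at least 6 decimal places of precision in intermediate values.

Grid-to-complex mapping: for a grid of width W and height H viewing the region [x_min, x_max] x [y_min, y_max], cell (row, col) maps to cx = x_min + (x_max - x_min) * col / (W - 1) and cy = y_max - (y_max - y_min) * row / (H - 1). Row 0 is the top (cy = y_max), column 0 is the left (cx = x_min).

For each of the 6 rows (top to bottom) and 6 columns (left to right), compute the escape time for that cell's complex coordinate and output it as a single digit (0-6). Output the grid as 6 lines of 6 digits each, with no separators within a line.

(row=0, col=0): c = -1.4400 + 1.5000i → escape time 1
(row=0, col=1): c = -1.2800 + 1.5000i → escape time 2
(row=0, col=2): c = -1.1200 + 1.5000i → escape time 2
(row=0, col=3): c = -0.9600 + 1.5000i → escape time 2
(row=0, col=4): c = -0.8000 + 1.5000i → escape time 2
(row=0, col=5): c = -0.6400 + 1.5000i → escape time 2
(row=1, col=0): c = -1.4400 + 1.1700i → escape time 2
(row=1, col=1): c = -1.2800 + 1.1700i → escape time 2
(row=1, col=2): c = -1.1200 + 1.1700i → escape time 3
(row=1, col=3): c = -0.9600 + 1.1700i → escape time 3
(row=1, col=4): c = -0.8000 + 1.1700i → escape time 3
(row=1, col=5): c = -0.6400 + 1.1700i → escape time 3
(row=2, col=0): c = -1.4400 + 0.8400i → escape time 3
(row=2, col=1): c = -1.2800 + 0.8400i → escape time 3
(row=2, col=2): c = -1.1200 + 0.8400i → escape time 3
(row=2, col=3): c = -0.9600 + 0.8400i → escape time 3
(row=2, col=4): c = -0.8000 + 0.8400i → escape time 4
(row=2, col=5): c = -0.6400 + 0.8400i → escape time 4
(row=3, col=0): c = -1.4400 + 0.5100i → escape time 3
(row=3, col=1): c = -1.2800 + 0.5100i → escape time 4
(row=3, col=2): c = -1.1200 + 0.5100i → escape time 5
(row=3, col=3): c = -0.9600 + 0.5100i → escape time 5
(row=3, col=4): c = -0.8000 + 0.5100i → escape time 6
(row=3, col=5): c = -0.6400 + 0.5100i → escape time 6
(row=4, col=0): c = -1.4400 + 0.1800i → escape time 6
(row=4, col=1): c = -1.2800 + 0.1800i → escape time 6
(row=4, col=2): c = -1.1200 + 0.1800i → escape time 6
(row=4, col=3): c = -0.9600 + 0.1800i → escape time 6
(row=4, col=4): c = -0.8000 + 0.1800i → escape time 6
(row=4, col=5): c = -0.6400 + 0.1800i → escape time 6
(row=5, col=0): c = -1.4400 + -0.1500i → escape time 6
(row=5, col=1): c = -1.2800 + -0.1500i → escape time 6
(row=5, col=2): c = -1.1200 + -0.1500i → escape time 6
(row=5, col=3): c = -0.9600 + -0.1500i → escape time 6
(row=5, col=4): c = -0.8000 + -0.1500i → escape time 6
(row=5, col=5): c = -0.6400 + -0.1500i → escape time 6

Answer: 122222
223333
333344
345566
666666
666666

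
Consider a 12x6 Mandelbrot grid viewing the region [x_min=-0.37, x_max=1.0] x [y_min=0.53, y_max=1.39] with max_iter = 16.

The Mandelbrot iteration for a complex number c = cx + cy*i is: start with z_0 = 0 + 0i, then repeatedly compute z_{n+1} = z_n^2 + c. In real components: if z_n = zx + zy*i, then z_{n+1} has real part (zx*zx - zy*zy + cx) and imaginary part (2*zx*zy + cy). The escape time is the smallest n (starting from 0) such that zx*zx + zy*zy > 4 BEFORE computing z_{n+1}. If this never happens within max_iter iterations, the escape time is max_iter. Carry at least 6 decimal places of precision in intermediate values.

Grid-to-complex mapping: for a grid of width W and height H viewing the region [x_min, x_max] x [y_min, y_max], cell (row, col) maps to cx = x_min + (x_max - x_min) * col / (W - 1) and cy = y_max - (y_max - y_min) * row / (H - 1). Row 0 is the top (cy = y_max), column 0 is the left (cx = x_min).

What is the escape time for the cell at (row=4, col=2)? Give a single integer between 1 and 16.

Answer: 16

Derivation:
z_0 = 0 + 0i, c = -0.1209 + 0.7020i
Iter 1: z = -0.1209 + 0.7020i, |z|^2 = 0.5074
Iter 2: z = -0.5991 + 0.5322i, |z|^2 = 0.6422
Iter 3: z = -0.0453 + 0.0643i, |z|^2 = 0.0062
Iter 4: z = -0.1230 + 0.6962i, |z|^2 = 0.4998
Iter 5: z = -0.5904 + 0.5308i, |z|^2 = 0.6303
Iter 6: z = -0.0540 + 0.0752i, |z|^2 = 0.0086
Iter 7: z = -0.1237 + 0.6939i, |z|^2 = 0.4968
Iter 8: z = -0.5871 + 0.5304i, |z|^2 = 0.6260
Iter 9: z = -0.0576 + 0.0792i, |z|^2 = 0.0096
Iter 10: z = -0.1239 + 0.6929i, |z|^2 = 0.4954
Iter 11: z = -0.5856 + 0.5303i, |z|^2 = 0.6242
Iter 12: z = -0.0592 + 0.0808i, |z|^2 = 0.0100
Iter 13: z = -0.1239 + 0.6924i, |z|^2 = 0.4948
Iter 14: z = -0.5850 + 0.5304i, |z|^2 = 0.6235
Iter 15: z = -0.0600 + 0.0815i, |z|^2 = 0.0102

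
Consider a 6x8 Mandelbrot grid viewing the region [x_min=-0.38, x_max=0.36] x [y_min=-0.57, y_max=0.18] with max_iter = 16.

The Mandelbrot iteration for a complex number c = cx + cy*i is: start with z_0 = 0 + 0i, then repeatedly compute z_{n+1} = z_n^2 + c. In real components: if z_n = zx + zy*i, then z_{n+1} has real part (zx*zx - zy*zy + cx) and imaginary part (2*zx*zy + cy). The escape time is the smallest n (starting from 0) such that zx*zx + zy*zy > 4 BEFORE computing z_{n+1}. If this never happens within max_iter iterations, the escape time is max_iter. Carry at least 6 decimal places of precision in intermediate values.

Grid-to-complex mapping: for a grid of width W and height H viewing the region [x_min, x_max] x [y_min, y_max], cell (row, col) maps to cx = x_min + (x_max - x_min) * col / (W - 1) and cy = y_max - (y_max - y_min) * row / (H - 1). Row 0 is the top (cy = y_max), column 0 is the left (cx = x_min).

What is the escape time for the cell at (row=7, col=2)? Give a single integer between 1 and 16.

Answer: 16

Derivation:
z_0 = 0 + 0i, c = -0.0840 + -0.5700i
Iter 1: z = -0.0840 + -0.5700i, |z|^2 = 0.3320
Iter 2: z = -0.4018 + -0.4742i, |z|^2 = 0.3864
Iter 3: z = -0.1474 + -0.1889i, |z|^2 = 0.0574
Iter 4: z = -0.0979 + -0.5143i, |z|^2 = 0.2741
Iter 5: z = -0.3389 + -0.4693i, |z|^2 = 0.3351
Iter 6: z = -0.1893 + -0.2519i, |z|^2 = 0.0993
Iter 7: z = -0.1116 + -0.4746i, |z|^2 = 0.2377
Iter 8: z = -0.2968 + -0.4641i, |z|^2 = 0.3034
Iter 9: z = -0.2113 + -0.2945i, |z|^2 = 0.1314
Iter 10: z = -0.1261 + -0.4456i, |z|^2 = 0.2144
Iter 11: z = -0.2666 + -0.4576i, |z|^2 = 0.2805
Iter 12: z = -0.2223 + -0.3260i, |z|^2 = 0.1557
Iter 13: z = -0.1408 + -0.4250i, |z|^2 = 0.2005
Iter 14: z = -0.2448 + -0.4503i, |z|^2 = 0.2627
Iter 15: z = -0.2268 + -0.3495i, |z|^2 = 0.1736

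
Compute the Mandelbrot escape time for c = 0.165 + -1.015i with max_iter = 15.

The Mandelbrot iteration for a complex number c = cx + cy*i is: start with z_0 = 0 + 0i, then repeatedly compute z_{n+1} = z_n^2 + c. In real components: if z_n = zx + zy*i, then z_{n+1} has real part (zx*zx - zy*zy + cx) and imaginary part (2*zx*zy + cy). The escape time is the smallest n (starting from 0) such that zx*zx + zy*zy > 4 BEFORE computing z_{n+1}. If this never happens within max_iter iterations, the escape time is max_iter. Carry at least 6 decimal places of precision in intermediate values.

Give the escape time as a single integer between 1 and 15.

z_0 = 0 + 0i, c = 0.1650 + -1.0150i
Iter 1: z = 0.1650 + -1.0150i, |z|^2 = 1.0574
Iter 2: z = -0.8380 + -1.3499i, |z|^2 = 2.5246
Iter 3: z = -0.9551 + 1.2475i, |z|^2 = 2.4686
Iter 4: z = -0.4790 + -3.3981i, |z|^2 = 11.7763
Escaped at iteration 4

Answer: 4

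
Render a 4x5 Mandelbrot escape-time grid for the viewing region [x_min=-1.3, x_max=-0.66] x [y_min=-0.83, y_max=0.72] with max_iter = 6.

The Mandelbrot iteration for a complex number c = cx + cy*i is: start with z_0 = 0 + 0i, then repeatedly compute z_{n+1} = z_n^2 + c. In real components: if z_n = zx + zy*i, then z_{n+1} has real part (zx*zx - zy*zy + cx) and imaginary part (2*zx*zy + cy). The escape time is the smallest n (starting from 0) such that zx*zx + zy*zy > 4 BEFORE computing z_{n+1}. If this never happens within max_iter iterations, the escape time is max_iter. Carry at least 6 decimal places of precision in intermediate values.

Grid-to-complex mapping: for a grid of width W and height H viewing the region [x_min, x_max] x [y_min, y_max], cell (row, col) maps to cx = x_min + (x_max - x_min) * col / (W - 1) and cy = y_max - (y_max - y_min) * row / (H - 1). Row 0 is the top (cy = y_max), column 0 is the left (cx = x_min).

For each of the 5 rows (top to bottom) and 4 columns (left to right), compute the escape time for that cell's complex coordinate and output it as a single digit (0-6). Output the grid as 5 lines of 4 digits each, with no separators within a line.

Answer: 3345
6666
6666
6566
3344

Derivation:
(row=0, col=0): c = -1.3000 + 0.7200i → escape time 3
(row=0, col=1): c = -1.0867 + 0.7200i → escape time 3
(row=0, col=2): c = -0.8733 + 0.7200i → escape time 4
(row=0, col=3): c = -0.6600 + 0.7200i → escape time 5
(row=1, col=0): c = -1.3000 + 0.3325i → escape time 6
(row=1, col=1): c = -1.0867 + 0.3325i → escape time 6
(row=1, col=2): c = -0.8733 + 0.3325i → escape time 6
(row=1, col=3): c = -0.6600 + 0.3325i → escape time 6
(row=2, col=0): c = -1.3000 + -0.0550i → escape time 6
(row=2, col=1): c = -1.0867 + -0.0550i → escape time 6
(row=2, col=2): c = -0.8733 + -0.0550i → escape time 6
(row=2, col=3): c = -0.6600 + -0.0550i → escape time 6
(row=3, col=0): c = -1.3000 + -0.4425i → escape time 6
(row=3, col=1): c = -1.0867 + -0.4425i → escape time 5
(row=3, col=2): c = -0.8733 + -0.4425i → escape time 6
(row=3, col=3): c = -0.6600 + -0.4425i → escape time 6
(row=4, col=0): c = -1.3000 + -0.8300i → escape time 3
(row=4, col=1): c = -1.0867 + -0.8300i → escape time 3
(row=4, col=2): c = -0.8733 + -0.8300i → escape time 4
(row=4, col=3): c = -0.6600 + -0.8300i → escape time 4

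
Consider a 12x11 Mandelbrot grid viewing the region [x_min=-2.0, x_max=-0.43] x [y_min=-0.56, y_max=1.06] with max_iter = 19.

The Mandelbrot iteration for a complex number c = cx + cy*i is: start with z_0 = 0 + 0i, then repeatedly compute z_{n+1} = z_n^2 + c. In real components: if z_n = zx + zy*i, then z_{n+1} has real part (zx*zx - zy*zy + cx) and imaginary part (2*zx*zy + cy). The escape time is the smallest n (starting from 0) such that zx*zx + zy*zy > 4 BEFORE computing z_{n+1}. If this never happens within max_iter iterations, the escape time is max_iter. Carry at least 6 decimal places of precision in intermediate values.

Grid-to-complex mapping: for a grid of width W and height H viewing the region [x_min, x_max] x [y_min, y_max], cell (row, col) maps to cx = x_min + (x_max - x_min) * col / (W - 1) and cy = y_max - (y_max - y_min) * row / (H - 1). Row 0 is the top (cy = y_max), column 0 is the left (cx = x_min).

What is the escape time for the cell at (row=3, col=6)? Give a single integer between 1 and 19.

z_0 = 0 + 0i, c = -1.1436 + 0.5740i
Iter 1: z = -1.1436 + 0.5740i, |z|^2 = 1.6374
Iter 2: z = -0.1652 + -0.7389i, |z|^2 = 0.5733
Iter 3: z = -1.6623 + 0.8181i, |z|^2 = 3.4326
Iter 4: z = 0.9503 + -2.1460i, |z|^2 = 5.5084
Escaped at iteration 4

Answer: 4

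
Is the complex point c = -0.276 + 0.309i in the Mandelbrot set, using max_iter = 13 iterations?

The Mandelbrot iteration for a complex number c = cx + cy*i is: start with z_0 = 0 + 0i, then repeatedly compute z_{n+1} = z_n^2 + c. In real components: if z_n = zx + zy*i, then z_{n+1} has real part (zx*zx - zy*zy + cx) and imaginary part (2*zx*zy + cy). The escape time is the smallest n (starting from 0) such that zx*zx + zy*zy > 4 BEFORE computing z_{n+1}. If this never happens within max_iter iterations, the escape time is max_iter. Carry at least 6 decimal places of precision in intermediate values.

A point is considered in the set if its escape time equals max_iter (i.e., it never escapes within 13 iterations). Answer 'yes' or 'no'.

z_0 = 0 + 0i, c = -0.2760 + 0.3090i
Iter 1: z = -0.2760 + 0.3090i, |z|^2 = 0.1717
Iter 2: z = -0.2953 + 0.1384i, |z|^2 = 0.1064
Iter 3: z = -0.2080 + 0.2272i, |z|^2 = 0.0949
Iter 4: z = -0.2844 + 0.2145i, |z|^2 = 0.1269
Iter 5: z = -0.2411 + 0.1870i, |z|^2 = 0.0931
Iter 6: z = -0.2528 + 0.2188i, |z|^2 = 0.1118
Iter 7: z = -0.2600 + 0.1984i, |z|^2 = 0.1069
Iter 8: z = -0.2478 + 0.2059i, |z|^2 = 0.1038
Iter 9: z = -0.2570 + 0.2070i, |z|^2 = 0.1089
Iter 10: z = -0.2528 + 0.2026i, |z|^2 = 0.1050
Iter 11: z = -0.2531 + 0.2066i, |z|^2 = 0.1068
Iter 12: z = -0.2546 + 0.2044i, |z|^2 = 0.1066
Did not escape in 13 iterations → in set

Answer: yes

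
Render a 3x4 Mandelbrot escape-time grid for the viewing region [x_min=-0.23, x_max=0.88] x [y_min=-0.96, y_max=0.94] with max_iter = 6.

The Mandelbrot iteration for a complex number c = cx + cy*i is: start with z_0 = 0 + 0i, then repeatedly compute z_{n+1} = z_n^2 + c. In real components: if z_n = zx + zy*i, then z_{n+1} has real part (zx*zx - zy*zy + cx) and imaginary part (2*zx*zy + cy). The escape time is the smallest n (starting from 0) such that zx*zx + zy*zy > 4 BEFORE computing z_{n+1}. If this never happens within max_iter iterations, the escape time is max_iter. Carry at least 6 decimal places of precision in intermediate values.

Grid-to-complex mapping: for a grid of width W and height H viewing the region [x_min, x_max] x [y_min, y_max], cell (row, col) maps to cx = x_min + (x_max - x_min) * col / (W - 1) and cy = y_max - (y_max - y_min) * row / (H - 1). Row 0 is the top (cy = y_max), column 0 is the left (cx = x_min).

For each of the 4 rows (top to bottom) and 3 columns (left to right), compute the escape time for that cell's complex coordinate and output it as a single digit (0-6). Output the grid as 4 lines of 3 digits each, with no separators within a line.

(row=0, col=0): c = -0.2300 + 0.9400i → escape time 6
(row=0, col=1): c = 0.3250 + 0.9400i → escape time 4
(row=0, col=2): c = 0.8800 + 0.9400i → escape time 2
(row=1, col=0): c = -0.2300 + 0.3067i → escape time 6
(row=1, col=1): c = 0.3250 + 0.3067i → escape time 6
(row=1, col=2): c = 0.8800 + 0.3067i → escape time 3
(row=2, col=0): c = -0.2300 + -0.3267i → escape time 6
(row=2, col=1): c = 0.3250 + -0.3267i → escape time 6
(row=2, col=2): c = 0.8800 + -0.3267i → escape time 3
(row=3, col=0): c = -0.2300 + -0.9600i → escape time 6
(row=3, col=1): c = 0.3250 + -0.9600i → escape time 3
(row=3, col=2): c = 0.8800 + -0.9600i → escape time 2

Answer: 642
663
663
632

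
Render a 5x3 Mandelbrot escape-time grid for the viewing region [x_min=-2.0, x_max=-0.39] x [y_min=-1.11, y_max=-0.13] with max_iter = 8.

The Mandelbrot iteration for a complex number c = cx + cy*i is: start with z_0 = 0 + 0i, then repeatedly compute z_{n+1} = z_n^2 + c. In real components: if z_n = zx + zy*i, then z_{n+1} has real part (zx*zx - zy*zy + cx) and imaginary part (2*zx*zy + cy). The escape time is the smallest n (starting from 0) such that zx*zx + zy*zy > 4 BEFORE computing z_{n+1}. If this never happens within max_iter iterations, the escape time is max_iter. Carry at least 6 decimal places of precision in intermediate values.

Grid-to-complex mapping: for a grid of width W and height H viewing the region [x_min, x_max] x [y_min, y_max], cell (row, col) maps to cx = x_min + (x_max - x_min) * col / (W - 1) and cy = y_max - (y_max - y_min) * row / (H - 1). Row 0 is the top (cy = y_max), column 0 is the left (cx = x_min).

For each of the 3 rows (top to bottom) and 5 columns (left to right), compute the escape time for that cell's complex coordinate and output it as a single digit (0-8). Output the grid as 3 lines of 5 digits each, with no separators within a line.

Answer: 16888
13358
12334

Derivation:
(row=0, col=0): c = -2.0000 + -0.1300i → escape time 1
(row=0, col=1): c = -1.5975 + -0.1300i → escape time 6
(row=0, col=2): c = -1.1950 + -0.1300i → escape time 8
(row=0, col=3): c = -0.7925 + -0.1300i → escape time 8
(row=0, col=4): c = -0.3900 + -0.1300i → escape time 8
(row=1, col=0): c = -2.0000 + -0.6200i → escape time 1
(row=1, col=1): c = -1.5975 + -0.6200i → escape time 3
(row=1, col=2): c = -1.1950 + -0.6200i → escape time 3
(row=1, col=3): c = -0.7925 + -0.6200i → escape time 5
(row=1, col=4): c = -0.3900 + -0.6200i → escape time 8
(row=2, col=0): c = -2.0000 + -1.1100i → escape time 1
(row=2, col=1): c = -1.5975 + -1.1100i → escape time 2
(row=2, col=2): c = -1.1950 + -1.1100i → escape time 3
(row=2, col=3): c = -0.7925 + -1.1100i → escape time 3
(row=2, col=4): c = -0.3900 + -1.1100i → escape time 4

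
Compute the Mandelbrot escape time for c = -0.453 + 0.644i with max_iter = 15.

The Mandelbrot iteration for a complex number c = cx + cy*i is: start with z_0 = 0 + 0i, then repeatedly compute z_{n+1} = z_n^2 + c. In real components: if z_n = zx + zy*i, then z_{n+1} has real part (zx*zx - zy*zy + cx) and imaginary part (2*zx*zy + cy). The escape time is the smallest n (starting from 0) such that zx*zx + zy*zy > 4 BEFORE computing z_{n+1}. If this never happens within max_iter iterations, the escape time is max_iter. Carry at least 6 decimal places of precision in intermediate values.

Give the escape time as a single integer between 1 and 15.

z_0 = 0 + 0i, c = -0.4530 + 0.6440i
Iter 1: z = -0.4530 + 0.6440i, |z|^2 = 0.6199
Iter 2: z = -0.6625 + 0.0605i, |z|^2 = 0.4426
Iter 3: z = -0.0177 + 0.5638i, |z|^2 = 0.3182
Iter 4: z = -0.7705 + 0.6240i, |z|^2 = 0.9831
Iter 5: z = -0.2487 + -0.3177i, |z|^2 = 0.1627
Iter 6: z = -0.4921 + 0.8020i, |z|^2 = 0.8853
Iter 7: z = -0.8540 + -0.1453i, |z|^2 = 0.7505
Iter 8: z = 0.2553 + 0.8921i, |z|^2 = 0.8611
Iter 9: z = -1.1837 + 1.0995i, |z|^2 = 2.6101
Iter 10: z = -0.2606 + -1.9590i, |z|^2 = 3.9055
Iter 11: z = -4.2226 + 1.6651i, |z|^2 = 20.6032
Escaped at iteration 11

Answer: 11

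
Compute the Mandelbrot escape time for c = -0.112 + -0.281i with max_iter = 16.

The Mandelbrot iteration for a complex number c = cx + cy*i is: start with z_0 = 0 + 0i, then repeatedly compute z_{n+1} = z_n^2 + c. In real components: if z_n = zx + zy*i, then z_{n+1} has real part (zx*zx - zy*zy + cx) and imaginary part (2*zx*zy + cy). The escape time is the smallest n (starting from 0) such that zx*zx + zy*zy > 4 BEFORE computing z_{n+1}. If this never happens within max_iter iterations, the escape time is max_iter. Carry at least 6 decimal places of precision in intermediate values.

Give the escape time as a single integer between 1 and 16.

z_0 = 0 + 0i, c = -0.1120 + -0.2810i
Iter 1: z = -0.1120 + -0.2810i, |z|^2 = 0.0915
Iter 2: z = -0.1784 + -0.2181i, |z|^2 = 0.0794
Iter 3: z = -0.1277 + -0.2032i, |z|^2 = 0.0576
Iter 4: z = -0.1370 + -0.2291i, |z|^2 = 0.0712
Iter 5: z = -0.1457 + -0.2182i, |z|^2 = 0.0689
Iter 6: z = -0.1384 + -0.2174i, |z|^2 = 0.0664
Iter 7: z = -0.1401 + -0.2208i, |z|^2 = 0.0684
Iter 8: z = -0.1411 + -0.2191i, |z|^2 = 0.0679
Iter 9: z = -0.1401 + -0.2191i, |z|^2 = 0.0677
Iter 10: z = -0.1404 + -0.2196i, |z|^2 = 0.0679
Iter 11: z = -0.1405 + -0.2193i, |z|^2 = 0.0679
Iter 12: z = -0.1404 + -0.2194i, |z|^2 = 0.0678
Iter 13: z = -0.1404 + -0.2194i, |z|^2 = 0.0679
Iter 14: z = -0.1404 + -0.2194i, |z|^2 = 0.0678
Iter 15: z = -0.1404 + -0.2194i, |z|^2 = 0.0678

Answer: 16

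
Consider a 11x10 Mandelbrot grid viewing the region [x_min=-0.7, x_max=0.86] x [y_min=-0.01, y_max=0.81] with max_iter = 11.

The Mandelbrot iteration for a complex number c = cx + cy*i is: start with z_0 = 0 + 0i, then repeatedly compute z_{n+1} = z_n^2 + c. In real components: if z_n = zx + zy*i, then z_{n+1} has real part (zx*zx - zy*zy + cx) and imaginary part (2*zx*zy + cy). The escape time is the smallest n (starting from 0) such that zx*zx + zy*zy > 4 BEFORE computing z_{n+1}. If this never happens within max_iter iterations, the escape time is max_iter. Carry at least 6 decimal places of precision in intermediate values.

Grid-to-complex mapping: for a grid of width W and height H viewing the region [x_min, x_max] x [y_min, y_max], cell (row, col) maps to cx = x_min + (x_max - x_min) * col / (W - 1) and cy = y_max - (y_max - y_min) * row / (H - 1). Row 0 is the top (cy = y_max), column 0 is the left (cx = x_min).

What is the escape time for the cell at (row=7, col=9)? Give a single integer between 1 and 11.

Answer: 3

Derivation:
z_0 = 0 + 0i, c = 0.7040 + 0.1722i
Iter 1: z = 0.7040 + 0.1722i, |z|^2 = 0.5253
Iter 2: z = 1.1700 + 0.4147i, |z|^2 = 1.5408
Iter 3: z = 1.9008 + 1.1426i, |z|^2 = 4.9186
Escaped at iteration 3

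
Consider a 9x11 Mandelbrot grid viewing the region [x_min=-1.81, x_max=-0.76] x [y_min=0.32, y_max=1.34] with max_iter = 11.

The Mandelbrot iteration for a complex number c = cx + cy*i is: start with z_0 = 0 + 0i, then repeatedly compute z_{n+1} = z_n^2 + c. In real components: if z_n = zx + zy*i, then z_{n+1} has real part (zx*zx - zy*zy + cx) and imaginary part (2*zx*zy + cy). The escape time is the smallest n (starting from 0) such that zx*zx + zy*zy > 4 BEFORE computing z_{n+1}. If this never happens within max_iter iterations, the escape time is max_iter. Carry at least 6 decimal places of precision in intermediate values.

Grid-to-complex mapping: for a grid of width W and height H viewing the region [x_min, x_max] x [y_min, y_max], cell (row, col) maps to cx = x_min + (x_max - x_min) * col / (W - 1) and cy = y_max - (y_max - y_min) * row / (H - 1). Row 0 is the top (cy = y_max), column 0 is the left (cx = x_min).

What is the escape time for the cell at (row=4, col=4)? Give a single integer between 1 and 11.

Answer: 3

Derivation:
z_0 = 0 + 0i, c = -1.2850 + 0.9320i
Iter 1: z = -1.2850 + 0.9320i, |z|^2 = 2.5198
Iter 2: z = -0.5024 + -1.4632i, |z|^2 = 2.3935
Iter 3: z = -3.1737 + 2.4023i, |z|^2 = 15.8430
Escaped at iteration 3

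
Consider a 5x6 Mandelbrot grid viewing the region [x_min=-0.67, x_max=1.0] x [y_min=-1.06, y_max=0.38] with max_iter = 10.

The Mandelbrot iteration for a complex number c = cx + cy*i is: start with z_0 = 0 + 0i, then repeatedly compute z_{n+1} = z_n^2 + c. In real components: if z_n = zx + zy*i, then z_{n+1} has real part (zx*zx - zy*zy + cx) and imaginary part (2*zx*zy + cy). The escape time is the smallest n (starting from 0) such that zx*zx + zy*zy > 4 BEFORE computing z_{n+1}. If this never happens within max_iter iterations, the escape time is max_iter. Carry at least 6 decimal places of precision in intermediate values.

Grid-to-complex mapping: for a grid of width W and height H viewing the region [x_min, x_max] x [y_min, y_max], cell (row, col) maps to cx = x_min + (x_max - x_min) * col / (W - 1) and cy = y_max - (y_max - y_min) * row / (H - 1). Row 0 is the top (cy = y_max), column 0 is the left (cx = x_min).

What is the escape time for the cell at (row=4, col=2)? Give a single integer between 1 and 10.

Answer: 6

Derivation:
z_0 = 0 + 0i, c = 0.1650 + -0.7720i
Iter 1: z = 0.1650 + -0.7720i, |z|^2 = 0.6232
Iter 2: z = -0.4038 + -1.0268i, |z|^2 = 1.2173
Iter 3: z = -0.7262 + 0.0571i, |z|^2 = 0.5307
Iter 4: z = 0.6891 + -0.8550i, |z|^2 = 1.2059
Iter 5: z = -0.0911 + -1.9504i, |z|^2 = 3.8122
Iter 6: z = -3.6306 + -0.4167i, |z|^2 = 13.3551
Escaped at iteration 6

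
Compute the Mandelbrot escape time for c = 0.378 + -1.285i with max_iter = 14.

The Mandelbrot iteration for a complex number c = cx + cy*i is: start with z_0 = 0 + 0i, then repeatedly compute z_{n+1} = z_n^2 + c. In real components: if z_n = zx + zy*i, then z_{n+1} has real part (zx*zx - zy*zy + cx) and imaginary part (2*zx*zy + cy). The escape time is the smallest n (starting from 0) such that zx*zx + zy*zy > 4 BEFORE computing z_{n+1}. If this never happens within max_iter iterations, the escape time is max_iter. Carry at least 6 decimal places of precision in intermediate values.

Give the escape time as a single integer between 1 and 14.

z_0 = 0 + 0i, c = 0.3780 + -1.2850i
Iter 1: z = 0.3780 + -1.2850i, |z|^2 = 1.7941
Iter 2: z = -1.1303 + -2.2565i, |z|^2 = 6.3693
Escaped at iteration 2

Answer: 2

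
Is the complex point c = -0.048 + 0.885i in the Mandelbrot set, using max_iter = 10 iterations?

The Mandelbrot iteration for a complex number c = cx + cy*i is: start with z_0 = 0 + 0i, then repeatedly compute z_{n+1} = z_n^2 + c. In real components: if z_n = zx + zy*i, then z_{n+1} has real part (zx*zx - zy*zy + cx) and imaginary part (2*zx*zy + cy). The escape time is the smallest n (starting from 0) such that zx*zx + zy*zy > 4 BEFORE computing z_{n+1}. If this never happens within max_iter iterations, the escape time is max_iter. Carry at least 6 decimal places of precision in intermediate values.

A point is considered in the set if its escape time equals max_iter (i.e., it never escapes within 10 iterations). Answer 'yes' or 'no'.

z_0 = 0 + 0i, c = -0.0480 + 0.8850i
Iter 1: z = -0.0480 + 0.8850i, |z|^2 = 0.7855
Iter 2: z = -0.8289 + 0.8000i, |z|^2 = 1.3272
Iter 3: z = -0.0010 + -0.4413i, |z|^2 = 0.1948
Iter 4: z = -0.2428 + 0.8858i, |z|^2 = 0.8437
Iter 5: z = -0.7738 + 0.4549i, |z|^2 = 0.8056
Iter 6: z = 0.3438 + 0.1811i, |z|^2 = 0.1510
Iter 7: z = 0.0374 + 1.0095i, |z|^2 = 1.0205
Iter 8: z = -1.0657 + 0.9606i, |z|^2 = 2.0584
Iter 9: z = 0.1650 + -1.1624i, |z|^2 = 1.3783
Did not escape in 10 iterations → in set

Answer: yes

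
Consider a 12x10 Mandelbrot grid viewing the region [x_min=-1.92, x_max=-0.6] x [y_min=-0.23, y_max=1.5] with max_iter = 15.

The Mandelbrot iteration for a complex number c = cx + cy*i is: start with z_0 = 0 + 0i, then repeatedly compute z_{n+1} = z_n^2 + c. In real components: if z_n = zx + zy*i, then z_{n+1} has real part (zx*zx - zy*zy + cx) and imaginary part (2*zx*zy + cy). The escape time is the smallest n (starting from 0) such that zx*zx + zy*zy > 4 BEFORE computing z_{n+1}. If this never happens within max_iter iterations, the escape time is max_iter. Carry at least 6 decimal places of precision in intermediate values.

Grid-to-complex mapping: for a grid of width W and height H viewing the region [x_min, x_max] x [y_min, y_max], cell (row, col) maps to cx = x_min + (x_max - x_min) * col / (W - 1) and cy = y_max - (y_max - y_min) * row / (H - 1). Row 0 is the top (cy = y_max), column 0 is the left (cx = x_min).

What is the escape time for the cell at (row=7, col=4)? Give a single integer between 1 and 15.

Answer: 8

Derivation:
z_0 = 0 + 0i, c = -1.4400 + 0.1544i
Iter 1: z = -1.4400 + 0.1544i, |z|^2 = 2.0975
Iter 2: z = 0.6097 + -0.2904i, |z|^2 = 0.4561
Iter 3: z = -1.1525 + -0.1996i, |z|^2 = 1.3681
Iter 4: z = -0.1516 + 0.6146i, |z|^2 = 0.4007
Iter 5: z = -1.7948 + -0.0319i, |z|^2 = 3.2223
Iter 6: z = 1.7803 + 0.2688i, |z|^2 = 3.2416
Iter 7: z = 1.6571 + 1.1117i, |z|^2 = 3.9817
Iter 8: z = 0.0701 + 3.8386i, |z|^2 = 14.7400
Escaped at iteration 8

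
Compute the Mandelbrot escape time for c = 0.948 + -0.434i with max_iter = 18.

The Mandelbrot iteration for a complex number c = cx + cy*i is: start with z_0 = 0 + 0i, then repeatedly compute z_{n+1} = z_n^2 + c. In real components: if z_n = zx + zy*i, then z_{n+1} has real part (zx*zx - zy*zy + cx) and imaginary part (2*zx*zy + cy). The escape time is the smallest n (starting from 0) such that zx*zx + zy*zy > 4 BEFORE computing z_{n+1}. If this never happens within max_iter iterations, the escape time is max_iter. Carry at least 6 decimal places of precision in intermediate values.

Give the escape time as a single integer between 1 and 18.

Answer: 2

Derivation:
z_0 = 0 + 0i, c = 0.9480 + -0.4340i
Iter 1: z = 0.9480 + -0.4340i, |z|^2 = 1.0871
Iter 2: z = 1.6583 + -1.2569i, |z|^2 = 4.3298
Escaped at iteration 2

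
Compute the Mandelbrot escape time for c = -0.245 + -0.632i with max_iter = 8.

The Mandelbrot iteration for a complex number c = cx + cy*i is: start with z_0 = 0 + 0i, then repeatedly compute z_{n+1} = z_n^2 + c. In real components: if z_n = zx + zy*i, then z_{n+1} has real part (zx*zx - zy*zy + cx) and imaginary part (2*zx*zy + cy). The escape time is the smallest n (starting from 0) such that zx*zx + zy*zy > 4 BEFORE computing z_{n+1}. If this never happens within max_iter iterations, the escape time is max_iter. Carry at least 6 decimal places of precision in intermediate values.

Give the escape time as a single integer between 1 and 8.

z_0 = 0 + 0i, c = -0.2450 + -0.6320i
Iter 1: z = -0.2450 + -0.6320i, |z|^2 = 0.4594
Iter 2: z = -0.5844 + -0.3223i, |z|^2 = 0.4454
Iter 3: z = -0.0074 + -0.2553i, |z|^2 = 0.0652
Iter 4: z = -0.3101 + -0.6282i, |z|^2 = 0.4909
Iter 5: z = -0.5435 + -0.2424i, |z|^2 = 0.3541
Iter 6: z = -0.0083 + -0.3686i, |z|^2 = 0.1359
Iter 7: z = -0.3808 + -0.6259i, |z|^2 = 0.5367

Answer: 8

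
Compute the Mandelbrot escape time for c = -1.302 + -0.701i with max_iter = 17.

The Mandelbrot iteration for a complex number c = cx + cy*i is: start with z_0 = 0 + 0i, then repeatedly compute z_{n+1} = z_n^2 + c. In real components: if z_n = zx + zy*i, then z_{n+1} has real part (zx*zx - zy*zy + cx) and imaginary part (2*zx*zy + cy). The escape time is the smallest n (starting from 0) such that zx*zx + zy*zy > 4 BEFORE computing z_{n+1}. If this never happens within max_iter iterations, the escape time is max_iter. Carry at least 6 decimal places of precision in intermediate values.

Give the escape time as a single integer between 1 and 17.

z_0 = 0 + 0i, c = -1.3020 + -0.7010i
Iter 1: z = -1.3020 + -0.7010i, |z|^2 = 2.1866
Iter 2: z = -0.0982 + 1.1244i, |z|^2 = 1.2739
Iter 3: z = -2.5566 + -0.9218i, |z|^2 = 7.3862
Escaped at iteration 3

Answer: 3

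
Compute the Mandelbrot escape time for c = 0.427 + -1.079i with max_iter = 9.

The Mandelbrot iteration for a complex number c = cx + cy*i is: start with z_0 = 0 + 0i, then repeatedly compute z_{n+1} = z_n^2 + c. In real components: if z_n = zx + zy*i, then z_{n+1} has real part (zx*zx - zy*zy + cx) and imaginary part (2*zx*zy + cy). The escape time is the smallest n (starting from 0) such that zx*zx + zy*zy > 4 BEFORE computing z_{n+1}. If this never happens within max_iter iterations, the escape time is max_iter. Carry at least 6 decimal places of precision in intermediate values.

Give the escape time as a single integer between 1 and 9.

z_0 = 0 + 0i, c = 0.4270 + -1.0790i
Iter 1: z = 0.4270 + -1.0790i, |z|^2 = 1.3466
Iter 2: z = -0.5549 + -2.0005i, |z|^2 = 4.3098
Escaped at iteration 2

Answer: 2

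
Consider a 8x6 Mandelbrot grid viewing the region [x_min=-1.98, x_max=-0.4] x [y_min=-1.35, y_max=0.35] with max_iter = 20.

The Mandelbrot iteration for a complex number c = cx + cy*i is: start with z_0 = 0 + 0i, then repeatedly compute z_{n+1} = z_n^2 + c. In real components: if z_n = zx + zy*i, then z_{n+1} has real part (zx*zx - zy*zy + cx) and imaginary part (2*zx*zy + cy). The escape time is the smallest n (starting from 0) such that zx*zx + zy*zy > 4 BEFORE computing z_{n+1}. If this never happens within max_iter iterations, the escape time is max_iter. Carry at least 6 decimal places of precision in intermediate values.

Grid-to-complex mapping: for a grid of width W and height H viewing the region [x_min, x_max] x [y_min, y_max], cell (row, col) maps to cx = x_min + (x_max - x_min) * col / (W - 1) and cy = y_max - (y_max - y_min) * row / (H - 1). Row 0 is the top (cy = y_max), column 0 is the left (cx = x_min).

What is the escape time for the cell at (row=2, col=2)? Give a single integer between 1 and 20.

Answer: 4

Derivation:
z_0 = 0 + 0i, c = -1.5286 + -0.3300i
Iter 1: z = -1.5286 + -0.3300i, |z|^2 = 2.4454
Iter 2: z = 0.6991 + 0.6789i, |z|^2 = 0.9495
Iter 3: z = -1.5007 + 0.6191i, |z|^2 = 2.6355
Iter 4: z = 0.3403 + -2.1883i, |z|^2 = 4.9044
Escaped at iteration 4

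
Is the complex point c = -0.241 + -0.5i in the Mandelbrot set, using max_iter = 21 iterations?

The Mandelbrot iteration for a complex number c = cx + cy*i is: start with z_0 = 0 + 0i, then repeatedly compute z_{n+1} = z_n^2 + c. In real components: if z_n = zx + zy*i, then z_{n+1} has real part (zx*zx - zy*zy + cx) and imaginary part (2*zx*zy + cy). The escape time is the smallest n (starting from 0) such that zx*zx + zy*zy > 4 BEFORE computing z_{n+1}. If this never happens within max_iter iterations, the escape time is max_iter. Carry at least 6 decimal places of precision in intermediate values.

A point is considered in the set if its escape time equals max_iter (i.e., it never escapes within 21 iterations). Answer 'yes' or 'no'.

z_0 = 0 + 0i, c = -0.2410 + -0.5000i
Iter 1: z = -0.2410 + -0.5000i, |z|^2 = 0.3081
Iter 2: z = -0.4329 + -0.2590i, |z|^2 = 0.2545
Iter 3: z = -0.1207 + -0.2757i, |z|^2 = 0.0906
Iter 4: z = -0.3025 + -0.4335i, |z|^2 = 0.2794
Iter 5: z = -0.3374 + -0.2378i, |z|^2 = 0.1704
Iter 6: z = -0.1837 + -0.3396i, |z|^2 = 0.1490
Iter 7: z = -0.3225 + -0.3752i, |z|^2 = 0.2448
Iter 8: z = -0.2778 + -0.2579i, |z|^2 = 0.1437
Iter 9: z = -0.2304 + -0.3567i, |z|^2 = 0.1803
Iter 10: z = -0.3152 + -0.3356i, |z|^2 = 0.2120
Iter 11: z = -0.2543 + -0.2884i, |z|^2 = 0.1479
Iter 12: z = -0.2595 + -0.3533i, |z|^2 = 0.1922
Iter 13: z = -0.2985 + -0.3166i, |z|^2 = 0.1893
Iter 14: z = -0.2522 + -0.3110i, |z|^2 = 0.1603
Iter 15: z = -0.2741 + -0.3432i, |z|^2 = 0.1929
Iter 16: z = -0.2836 + -0.3119i, |z|^2 = 0.1777
Iter 17: z = -0.2578 + -0.3231i, |z|^2 = 0.1709
Iter 18: z = -0.2789 + -0.3334i, |z|^2 = 0.1889
Iter 19: z = -0.2744 + -0.3140i, |z|^2 = 0.1739
Iter 20: z = -0.2643 + -0.3277i, |z|^2 = 0.1773
Did not escape in 21 iterations → in set

Answer: yes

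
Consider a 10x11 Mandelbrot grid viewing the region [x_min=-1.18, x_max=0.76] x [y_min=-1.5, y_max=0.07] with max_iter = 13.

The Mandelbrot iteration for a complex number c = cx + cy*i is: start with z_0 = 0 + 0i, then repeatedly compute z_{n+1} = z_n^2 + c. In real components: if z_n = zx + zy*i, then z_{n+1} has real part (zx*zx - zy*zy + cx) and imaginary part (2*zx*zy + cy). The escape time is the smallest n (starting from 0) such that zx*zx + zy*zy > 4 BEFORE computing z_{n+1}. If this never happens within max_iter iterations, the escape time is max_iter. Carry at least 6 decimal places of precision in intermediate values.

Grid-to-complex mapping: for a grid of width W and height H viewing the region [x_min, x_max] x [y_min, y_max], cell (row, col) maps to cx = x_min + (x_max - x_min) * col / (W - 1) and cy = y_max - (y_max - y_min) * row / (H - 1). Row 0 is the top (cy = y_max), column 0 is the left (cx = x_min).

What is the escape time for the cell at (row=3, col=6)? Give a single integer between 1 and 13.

Answer: 13

Derivation:
z_0 = 0 + 0i, c = 0.1133 + -0.4010i
Iter 1: z = 0.1133 + -0.4010i, |z|^2 = 0.1736
Iter 2: z = -0.0346 + -0.4919i, |z|^2 = 0.2432
Iter 3: z = -0.1274 + -0.3669i, |z|^2 = 0.1509
Iter 4: z = -0.0051 + -0.3075i, |z|^2 = 0.0946
Iter 5: z = 0.0188 + -0.3979i, |z|^2 = 0.1587
Iter 6: z = -0.0446 + -0.4160i, |z|^2 = 0.1750
Iter 7: z = -0.0577 + -0.3639i, |z|^2 = 0.1357
Iter 8: z = -0.0157 + -0.3590i, |z|^2 = 0.1291
Iter 9: z = -0.0153 + -0.3897i, |z|^2 = 0.1521
Iter 10: z = -0.0383 + -0.3891i, |z|^2 = 0.1528
Iter 11: z = -0.0366 + -0.3712i, |z|^2 = 0.1391
Iter 12: z = -0.0231 + -0.3738i, |z|^2 = 0.1403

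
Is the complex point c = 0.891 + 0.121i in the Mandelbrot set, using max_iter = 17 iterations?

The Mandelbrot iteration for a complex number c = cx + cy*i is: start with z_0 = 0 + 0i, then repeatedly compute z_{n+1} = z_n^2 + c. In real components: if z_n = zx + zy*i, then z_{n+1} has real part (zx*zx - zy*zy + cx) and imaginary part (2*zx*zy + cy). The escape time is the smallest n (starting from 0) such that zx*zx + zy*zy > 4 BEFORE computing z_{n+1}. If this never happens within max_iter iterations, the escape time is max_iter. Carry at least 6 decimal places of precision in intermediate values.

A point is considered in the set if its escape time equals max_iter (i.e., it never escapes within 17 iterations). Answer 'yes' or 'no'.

Answer: no

Derivation:
z_0 = 0 + 0i, c = 0.8910 + 0.1210i
Iter 1: z = 0.8910 + 0.1210i, |z|^2 = 0.8085
Iter 2: z = 1.6702 + 0.3366i, |z|^2 = 2.9030
Iter 3: z = 3.5674 + 1.2455i, |z|^2 = 14.2775
Escaped at iteration 3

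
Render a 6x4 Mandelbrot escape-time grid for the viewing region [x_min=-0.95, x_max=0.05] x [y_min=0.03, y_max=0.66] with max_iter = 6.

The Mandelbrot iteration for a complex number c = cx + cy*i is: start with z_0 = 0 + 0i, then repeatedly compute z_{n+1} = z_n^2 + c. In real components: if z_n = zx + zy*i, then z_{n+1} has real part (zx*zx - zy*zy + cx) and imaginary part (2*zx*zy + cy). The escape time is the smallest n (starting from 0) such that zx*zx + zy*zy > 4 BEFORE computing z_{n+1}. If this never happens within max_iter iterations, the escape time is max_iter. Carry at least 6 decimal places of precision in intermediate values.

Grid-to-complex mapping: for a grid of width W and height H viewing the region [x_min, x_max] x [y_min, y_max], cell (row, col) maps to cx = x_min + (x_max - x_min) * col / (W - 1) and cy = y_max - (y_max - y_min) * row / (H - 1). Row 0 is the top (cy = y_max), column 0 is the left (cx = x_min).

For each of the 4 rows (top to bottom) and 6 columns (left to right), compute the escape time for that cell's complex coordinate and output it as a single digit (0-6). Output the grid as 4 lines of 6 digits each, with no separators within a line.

(row=0, col=0): c = -0.9500 + 0.6600i → escape time 4
(row=0, col=1): c = -0.7500 + 0.6600i → escape time 5
(row=0, col=2): c = -0.5500 + 0.6600i → escape time 6
(row=0, col=3): c = -0.3500 + 0.6600i → escape time 6
(row=0, col=4): c = -0.1500 + 0.6600i → escape time 6
(row=0, col=5): c = 0.0500 + 0.6600i → escape time 6
(row=1, col=0): c = -0.9500 + 0.4500i → escape time 6
(row=1, col=1): c = -0.7500 + 0.4500i → escape time 6
(row=1, col=2): c = -0.5500 + 0.4500i → escape time 6
(row=1, col=3): c = -0.3500 + 0.4500i → escape time 6
(row=1, col=4): c = -0.1500 + 0.4500i → escape time 6
(row=1, col=5): c = 0.0500 + 0.4500i → escape time 6
(row=2, col=0): c = -0.9500 + 0.2400i → escape time 6
(row=2, col=1): c = -0.7500 + 0.2400i → escape time 6
(row=2, col=2): c = -0.5500 + 0.2400i → escape time 6
(row=2, col=3): c = -0.3500 + 0.2400i → escape time 6
(row=2, col=4): c = -0.1500 + 0.2400i → escape time 6
(row=2, col=5): c = 0.0500 + 0.2400i → escape time 6
(row=3, col=0): c = -0.9500 + 0.0300i → escape time 6
(row=3, col=1): c = -0.7500 + 0.0300i → escape time 6
(row=3, col=2): c = -0.5500 + 0.0300i → escape time 6
(row=3, col=3): c = -0.3500 + 0.0300i → escape time 6
(row=3, col=4): c = -0.1500 + 0.0300i → escape time 6
(row=3, col=5): c = 0.0500 + 0.0300i → escape time 6

Answer: 456666
666666
666666
666666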